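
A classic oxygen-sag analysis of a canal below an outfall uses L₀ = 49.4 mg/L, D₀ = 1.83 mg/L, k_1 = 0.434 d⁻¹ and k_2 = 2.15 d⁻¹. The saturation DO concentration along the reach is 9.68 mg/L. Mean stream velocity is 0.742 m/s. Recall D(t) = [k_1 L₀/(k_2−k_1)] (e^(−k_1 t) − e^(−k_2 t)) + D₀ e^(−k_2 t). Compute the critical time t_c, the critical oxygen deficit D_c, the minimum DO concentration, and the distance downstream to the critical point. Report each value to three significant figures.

t_c ≈ 0.840 d; D_c ≈ 6.92 mg/L; min DO ≈ 2.76 mg/L; x_c ≈ 53.9 km

t_c = [1/(k_2−k_1)] ln[(k_2/k_1)(1 − D₀(k_2−k_1)/(k_1 L₀))]
= [1/(2.15−0.434)] ln[(2.15/0.434)(1 − 1.83×1.716/(0.434×49.4))]
= (1/1.716) ln[4.954 × 0.8535] = 0.5828 × ln(4.228) = 0.5828 × 1.442 = 0.8402 d.
D_c = (k_1/k_2) L₀ e^(−k_1 t_c) = (0.434/2.15) × 49.4 × e^(−0.434×0.8402) = 0.2019 × 49.4 × 0.6944 = 6.925 mg/L.
Minimum DO = C_s − D_c = 9.68 − 6.925 = 2.755 mg/L.
x_c = v t_c = 0.742 m/s × 0.8402 d × 86400 s/d = 53860 m ≈ 53.9 km.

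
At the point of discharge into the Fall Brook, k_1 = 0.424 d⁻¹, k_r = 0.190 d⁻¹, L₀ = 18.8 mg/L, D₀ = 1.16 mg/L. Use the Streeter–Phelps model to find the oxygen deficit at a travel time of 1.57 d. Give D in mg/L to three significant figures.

D ≈ 8.63 mg/L

k_1 L₀/(k_r−k_1) = 0.424×18.8/(0.190−0.424) = 7.971/-0.2340 = -34.06 mg/L.
e^(−k_1 t) = e^(−0.424×1.570) = 0.5139; e^(−k_r t) = e^(−0.190×1.570) = 0.7421.
D = -34.06 × (0.5139 − 0.7421) + 1.16 × 0.7421 = 7.772 + 0.8608 = 8.633 mg/L.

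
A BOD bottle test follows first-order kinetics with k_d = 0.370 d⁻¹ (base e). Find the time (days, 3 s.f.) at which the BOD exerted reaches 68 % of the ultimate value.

t ≈ 3.08 d

y/L₀ = 1 − e^(−k_d t) = 0.68 ⇒ e^(−k_d t) = 0.320
t = −ln(0.320) / 0.370 = 1.139 / 0.370 = 3.080 d.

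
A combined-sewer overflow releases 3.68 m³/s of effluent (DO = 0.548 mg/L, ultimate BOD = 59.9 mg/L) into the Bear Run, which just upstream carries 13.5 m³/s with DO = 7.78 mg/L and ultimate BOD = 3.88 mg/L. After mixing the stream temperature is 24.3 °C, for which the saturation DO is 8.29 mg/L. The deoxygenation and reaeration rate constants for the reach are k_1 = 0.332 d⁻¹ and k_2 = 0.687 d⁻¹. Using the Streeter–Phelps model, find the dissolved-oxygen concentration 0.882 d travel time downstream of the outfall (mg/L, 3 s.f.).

Mixed DO = (13.5×7.78 + 3.68×0.548)/(13.5+3.68) = 107.0/17.18 = 6.231 mg/L.
Mixed L₀ = (13.5×3.88 + 3.68×59.9)/(17.18) = 272.8/17.18 = 15.88 mg/L.
Initial deficit D₀ = C_s − DO₀ = 8.29 − 6.231 = 2.059 mg/L.
D(0.882) = [0.332×15.88/(0.687−0.332)](e^(−0.332×0.882) − e^(−0.687×0.882)) + 2.059 e^(−0.687×0.882)
= 14.85 × (0.7462 − 0.5456) + 2.059 × 0.5456 = 4.102 mg/L.
DO = 8.29 − 4.102 = 4.188 mg/L.

DO ≈ 4.19 mg/L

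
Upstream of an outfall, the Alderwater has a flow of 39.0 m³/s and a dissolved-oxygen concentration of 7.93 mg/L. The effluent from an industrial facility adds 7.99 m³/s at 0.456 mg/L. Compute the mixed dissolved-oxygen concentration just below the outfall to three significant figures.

6.66 mg/L

Flow-weighted mixing: C = (Q_r C_r + Q_w C_w)/(Q_r + Q_w)
= (39.0×7.93 + 7.99×0.456)/(39.0 + 7.99) = 312.9/46.99 = 6.659 mg/L.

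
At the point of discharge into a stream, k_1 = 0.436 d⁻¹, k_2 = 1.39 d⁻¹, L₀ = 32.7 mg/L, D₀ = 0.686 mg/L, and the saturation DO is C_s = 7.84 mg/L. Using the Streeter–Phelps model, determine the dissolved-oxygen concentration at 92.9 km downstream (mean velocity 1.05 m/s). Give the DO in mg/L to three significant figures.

Travel time t = x/v = 92.9 km / (1.05 m/s) = 92900 m / 1.05 m/s = 88480 s = 1.024 d.
k_1 L₀/(k_2−k_1) = 0.436×32.7/(1.39−0.436) = 14.26/0.9540 = 14.94 mg/L.
e^(−k_1 t) = e^(−0.436×1.024) = 0.6399; e^(−k_2 t) = e^(−1.39×1.024) = 0.2409.
D = 14.94 × (0.6399 − 0.2409) + 0.686 × 0.2409 = 5.963 + 0.1653 = 6.128 mg/L.
DO = C_s − D = 7.84 − 6.128 = 1.712 mg/L.

DO ≈ 1.71 mg/L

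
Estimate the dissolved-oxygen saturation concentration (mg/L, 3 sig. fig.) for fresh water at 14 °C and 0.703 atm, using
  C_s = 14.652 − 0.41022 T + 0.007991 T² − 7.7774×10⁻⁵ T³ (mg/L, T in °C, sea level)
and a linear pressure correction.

At sea level: C_s = 14.652 − 0.41022×14 + 0.007991×14² − 7.7774×10⁻⁵×14³ = 10.26 mg/L.
Pressure correction: C_s' = 10.26 × 0.703 = 7.214 mg/L.

C_s ≈ 7.21 mg/L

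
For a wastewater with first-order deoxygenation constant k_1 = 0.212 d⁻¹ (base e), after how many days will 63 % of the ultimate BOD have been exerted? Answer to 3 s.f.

y/L₀ = 1 − e^(−k_1 t) = 0.63 ⇒ e^(−k_1 t) = 0.370
t = −ln(0.370) / 0.212 = 0.9943 / 0.212 = 4.690 d.

t ≈ 4.69 d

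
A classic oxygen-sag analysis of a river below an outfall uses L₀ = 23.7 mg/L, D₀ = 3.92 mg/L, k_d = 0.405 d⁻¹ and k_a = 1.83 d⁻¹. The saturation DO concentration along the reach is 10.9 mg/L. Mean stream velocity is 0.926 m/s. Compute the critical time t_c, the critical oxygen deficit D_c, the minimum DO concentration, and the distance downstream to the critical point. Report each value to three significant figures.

At the critical point dD/dt = 0, so k_d L₀ e^(−k_d t) = k_a D. Substituting D(t) from the Streeter–Phelps equation and solving for t gives
t_c = ln[(k_a/k_d)(1 − D₀(k_a−k_d)/(k_d L₀))] / (k_a−k_d).
Here k_a−k_d = 1.425 d⁻¹ and 1 − D₀(k_a−k_d)/(k_d L₀) = 1 − 3.92×1.425/(0.405×23.7) = 0.4180, so
t_c = ln(4.519 × 0.4180) / 1.425 = 0.6360 / 1.425 = 0.4463 d.
D_c = (k_d/k_a) L₀ e^(−k_d t_c) = (0.405/1.83) × 23.7 × e^(−0.405×0.4463) = 0.2213 × 23.7 × 0.8346 = 4.378 mg/L.
Minimum DO = C_s − D_c = 10.9 − 4.378 = 6.522 mg/L.
x_c = v t_c = 0.926 m/s × 0.4463 d × 86400 s/d = 35710 m ≈ 35.7 km.

t_c ≈ 0.446 d; D_c ≈ 4.38 mg/L; min DO ≈ 6.52 mg/L; x_c ≈ 35.7 km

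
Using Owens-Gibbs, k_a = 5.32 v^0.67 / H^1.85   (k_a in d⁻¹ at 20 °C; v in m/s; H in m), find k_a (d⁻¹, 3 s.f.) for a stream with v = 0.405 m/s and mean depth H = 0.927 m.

k_a ≈ 3.34 d⁻¹

k_a = 5.32 × 0.405^0.67 / 0.927^1.85 = 5.32 × 0.5458 / 0.8692 = 3.340 d⁻¹.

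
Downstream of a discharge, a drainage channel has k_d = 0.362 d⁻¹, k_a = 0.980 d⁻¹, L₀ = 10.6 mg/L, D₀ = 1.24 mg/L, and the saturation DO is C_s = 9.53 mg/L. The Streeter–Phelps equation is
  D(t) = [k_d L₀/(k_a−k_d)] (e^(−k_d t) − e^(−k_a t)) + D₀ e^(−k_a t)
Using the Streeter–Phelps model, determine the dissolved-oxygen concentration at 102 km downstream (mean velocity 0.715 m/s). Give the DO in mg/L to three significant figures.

Travel time t = x/v = 102 km / (0.715 m/s) = 102000 m / 0.715 m/s = 142700 s = 1.651 d.
k_d L₀/(k_a−k_d) = 0.362×10.6/(0.980−0.362) = 3.837/0.6180 = 6.209 mg/L.
e^(−k_d t) = e^(−0.362×1.651) = 0.5501; e^(−k_a t) = e^(−0.980×1.651) = 0.1983.
D = 6.209 × (0.5501 − 0.1983) + 1.24 × 0.1983 = 2.184 + 0.2459 = 2.430 mg/L.
DO = C_s − D = 9.53 − 2.430 = 7.100 mg/L.

DO ≈ 7.10 mg/L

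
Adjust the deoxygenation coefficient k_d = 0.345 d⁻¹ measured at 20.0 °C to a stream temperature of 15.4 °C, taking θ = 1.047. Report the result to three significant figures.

k_d(T₂) = k_d(T₁) · θ^(T₂−T₁) = 0.345 × 1.047^(15.4−20.0)
= 0.345 × 1.047^-4.60 = 0.345 × 0.8096 = 0.2793 d⁻¹.

k_d ≈ 0.279 d⁻¹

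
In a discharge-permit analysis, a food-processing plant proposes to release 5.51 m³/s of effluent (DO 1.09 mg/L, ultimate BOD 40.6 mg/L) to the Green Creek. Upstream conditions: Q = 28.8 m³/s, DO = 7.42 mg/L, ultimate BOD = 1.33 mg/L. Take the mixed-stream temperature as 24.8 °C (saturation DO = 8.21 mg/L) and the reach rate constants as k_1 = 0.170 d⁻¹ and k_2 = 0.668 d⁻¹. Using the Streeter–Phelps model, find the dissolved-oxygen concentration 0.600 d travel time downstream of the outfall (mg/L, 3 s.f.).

DO ≈ 6.39 mg/L

Mixed DO = (28.8×7.42 + 5.51×1.09)/(28.8+5.51) = 219.7/34.31 = 6.403 mg/L.
Mixed L₀ = (28.8×1.33 + 5.51×40.6)/(34.31) = 262.0/34.31 = 7.637 mg/L.
Initial deficit D₀ = C_s − DO₀ = 8.21 − 6.403 = 1.807 mg/L.
D(0.600) = [0.170×7.637/(0.668−0.170)](e^(−0.170×0.600) − e^(−0.668×0.600)) + 1.807 e^(−0.668×0.600)
= 2.607 × (0.9030 − 0.6698) + 1.807 × 0.6698 = 1.818 mg/L.
DO = 8.21 − 1.818 = 6.392 mg/L.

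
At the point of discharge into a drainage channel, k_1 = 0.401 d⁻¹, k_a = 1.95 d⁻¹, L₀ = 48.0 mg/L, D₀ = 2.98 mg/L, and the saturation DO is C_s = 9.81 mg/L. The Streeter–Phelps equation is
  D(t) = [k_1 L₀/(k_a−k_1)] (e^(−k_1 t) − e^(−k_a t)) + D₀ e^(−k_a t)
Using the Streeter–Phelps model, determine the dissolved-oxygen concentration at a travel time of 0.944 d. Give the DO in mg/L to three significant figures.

DO ≈ 2.80 mg/L

k_1 L₀/(k_a−k_1) = 0.401×48.0/(1.95−0.401) = 19.25/1.549 = 12.43 mg/L.
e^(−k_1 t) = e^(−0.401×0.9440) = 0.6849; e^(−k_a t) = e^(−1.95×0.9440) = 0.1587.
D = 12.43 × (0.6849 − 0.1587) + 2.98 × 0.1587 = 6.538 + 0.4729 = 7.011 mg/L.
DO = C_s − D = 9.81 − 7.011 = 2.799 mg/L.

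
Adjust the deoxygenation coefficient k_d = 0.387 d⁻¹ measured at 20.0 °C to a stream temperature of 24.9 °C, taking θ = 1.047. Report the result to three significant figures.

k_d(T₂) = k_d(T₁) · θ^(T₂−T₁) = 0.387 × 1.047^(24.9−20.0)
= 0.387 × 1.047^4.90 = 0.387 × 1.252 = 0.4847 d⁻¹.

k_d ≈ 0.485 d⁻¹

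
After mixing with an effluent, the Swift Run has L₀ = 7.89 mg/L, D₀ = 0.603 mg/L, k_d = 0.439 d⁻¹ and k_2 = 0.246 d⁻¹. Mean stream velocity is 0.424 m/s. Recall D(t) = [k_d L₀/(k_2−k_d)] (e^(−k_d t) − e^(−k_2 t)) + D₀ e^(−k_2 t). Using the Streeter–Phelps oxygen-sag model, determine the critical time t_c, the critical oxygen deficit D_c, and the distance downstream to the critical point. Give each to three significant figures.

t_c ≈ 2.83 d; D_c ≈ 4.07 mg/L; x_c ≈ 104 km

At the critical point dD/dt = 0, so k_d L₀ e^(−k_d t) = k_2 D. Substituting D(t) from the Streeter–Phelps equation and solving for t gives
t_c = ln[(k_2/k_d)(1 − D₀(k_2−k_d)/(k_d L₀))] / (k_2−k_d).
Here k_2−k_d = -0.1930 d⁻¹ and 1 − D₀(k_2−k_d)/(k_d L₀) = 1 − 0.603×-0.1930/(0.439×7.89) = 1.034, so
t_c = ln(0.5604 × 1.034) / -0.1930 = -0.5461 / -0.1930 = 2.830 d.
D_c = (k_d/k_2) L₀ e^(−k_d t_c) = (0.439/0.246) × 7.89 × e^(−0.439×2.830) = 1.785 × 7.89 × 0.2887 = 4.066 mg/L.
x_c = v t_c = 0.424 m/s × 2.830 d × 86400 s/d = 103700 m ≈ 104 km.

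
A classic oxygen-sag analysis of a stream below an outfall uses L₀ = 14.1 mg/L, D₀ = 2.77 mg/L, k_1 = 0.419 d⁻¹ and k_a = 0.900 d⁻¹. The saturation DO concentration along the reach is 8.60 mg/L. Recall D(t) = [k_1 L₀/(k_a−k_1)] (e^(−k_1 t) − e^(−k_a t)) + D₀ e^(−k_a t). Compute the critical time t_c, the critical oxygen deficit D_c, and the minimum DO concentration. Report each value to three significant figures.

At the critical point dD/dt = 0, so k_1 L₀ e^(−k_1 t) = k_a D. Substituting D(t) from the Streeter–Phelps equation and solving for t gives
t_c = ln[(k_a/k_1)(1 − D₀(k_a−k_1)/(k_1 L₀))] / (k_a−k_1).
Here k_a−k_1 = 0.4810 d⁻¹ and 1 − D₀(k_a−k_1)/(k_1 L₀) = 1 − 2.77×0.4810/(0.419×14.1) = 0.7745, so
t_c = ln(2.148 × 0.7745) / 0.4810 = 0.5090 / 0.4810 = 1.058 d.
D_c = (k_1/k_a) L₀ e^(−k_1 t_c) = (0.419/0.900) × 14.1 × e^(−0.419×1.058) = 0.4656 × 14.1 × 0.6419 = 4.214 mg/L.
Minimum DO = C_s − D_c = 8.60 − 4.214 = 4.386 mg/L.

t_c ≈ 1.06 d; D_c ≈ 4.21 mg/L; min DO ≈ 4.39 mg/L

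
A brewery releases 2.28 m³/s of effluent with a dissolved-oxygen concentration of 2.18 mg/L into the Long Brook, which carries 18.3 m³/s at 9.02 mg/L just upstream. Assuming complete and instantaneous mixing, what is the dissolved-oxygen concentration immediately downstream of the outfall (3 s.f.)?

Flow-weighted mixing: C = (Q_r C_r + Q_w C_w)/(Q_r + Q_w)
= (18.3×9.02 + 2.28×2.18)/(18.3 + 2.28) = 170.0/20.58 = 8.262 mg/L.

8.26 mg/L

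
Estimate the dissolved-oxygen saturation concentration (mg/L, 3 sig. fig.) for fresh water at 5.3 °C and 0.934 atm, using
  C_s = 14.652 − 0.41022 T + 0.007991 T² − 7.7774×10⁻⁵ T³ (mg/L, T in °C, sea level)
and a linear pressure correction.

C_s ≈ 11.9 mg/L

At sea level: C_s = 14.652 − 0.41022×5.3 + 0.007991×5.3² − 7.7774×10⁻⁵×5.3³ = 12.69 mg/L.
Pressure correction: C_s' = 12.69 × 0.934 = 11.85 mg/L.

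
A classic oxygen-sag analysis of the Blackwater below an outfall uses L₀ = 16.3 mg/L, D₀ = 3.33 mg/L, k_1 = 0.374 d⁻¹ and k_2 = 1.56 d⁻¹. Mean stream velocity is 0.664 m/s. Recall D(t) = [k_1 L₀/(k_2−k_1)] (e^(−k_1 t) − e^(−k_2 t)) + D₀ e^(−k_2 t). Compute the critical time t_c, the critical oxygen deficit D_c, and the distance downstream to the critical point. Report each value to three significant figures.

t_c ≈ 0.324 d; D_c ≈ 3.46 mg/L; x_c ≈ 18.6 km

t_c = [1/(k_2−k_1)] ln[(k_2/k_1)(1 − D₀(k_2−k_1)/(k_1 L₀))]
= [1/(1.56−0.374)] ln[(1.56/0.374)(1 − 3.33×1.186/(0.374×16.3))]
= (1/1.186) ln[4.171 × 0.3522] = 0.8432 × ln(1.469) = 0.8432 × 0.3845 = 0.3242 d.
L(t_c) = L₀ e^(−k_1 t_c) = 16.3 × 0.8858 = 14.44 mg/L, and at the critical point k_2 D_c = k_1 L, so D_c = (0.374/1.56) × 14.44 = 3.462 mg/L.
x_c = v t_c = 0.664 m/s × 0.3242 d × 86400 s/d = 18600 m ≈ 18.6 km.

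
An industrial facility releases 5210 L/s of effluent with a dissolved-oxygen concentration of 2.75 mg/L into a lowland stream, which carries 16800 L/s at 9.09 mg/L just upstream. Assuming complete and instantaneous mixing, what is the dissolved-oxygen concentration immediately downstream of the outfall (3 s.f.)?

Flow-weighted mixing: C = (Q_r C_r + Q_w C_w)/(Q_r + Q_w)
= (16800×9.09 + 5210×2.75)/(16800 + 5210) = 167000/22010 = 7.589 mg/L.

7.59 mg/L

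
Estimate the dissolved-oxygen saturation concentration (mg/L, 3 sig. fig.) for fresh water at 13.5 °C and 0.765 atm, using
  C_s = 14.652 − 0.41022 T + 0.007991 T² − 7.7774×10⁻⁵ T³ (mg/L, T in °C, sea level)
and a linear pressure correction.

At sea level: C_s = 14.652 − 0.41022×13.5 + 0.007991×13.5² − 7.7774×10⁻⁵×13.5³ = 10.38 mg/L.
Pressure correction: C_s' = 10.38 × 0.765 = 7.940 mg/L.

C_s ≈ 7.94 mg/L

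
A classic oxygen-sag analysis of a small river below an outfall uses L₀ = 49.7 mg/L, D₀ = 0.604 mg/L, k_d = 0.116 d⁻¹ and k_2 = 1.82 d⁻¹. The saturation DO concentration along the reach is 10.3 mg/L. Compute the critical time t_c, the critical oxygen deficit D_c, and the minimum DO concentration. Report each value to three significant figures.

With k_2/k_d = 15.69 and 1 − D₀(k_2−k_d)/(k_d L₀) = 0.8215,
t_c = ln(15.69 × 0.8215) / (1.82 − 0.116) = ln(12.89) / 1.704 = 2.556/1.704 = 1.500 d.
L(t_c) = L₀ e^(−k_d t_c) = 49.7 × 0.8403 = 41.76 mg/L, and at the critical point k_2 D_c = k_d L, so D_c = (0.116/1.82) × 41.76 = 2.662 mg/L.
Minimum DO = C_s − D_c = 10.3 − 2.662 = 7.638 mg/L.

t_c ≈ 1.50 d; D_c ≈ 2.66 mg/L; min DO ≈ 7.64 mg/L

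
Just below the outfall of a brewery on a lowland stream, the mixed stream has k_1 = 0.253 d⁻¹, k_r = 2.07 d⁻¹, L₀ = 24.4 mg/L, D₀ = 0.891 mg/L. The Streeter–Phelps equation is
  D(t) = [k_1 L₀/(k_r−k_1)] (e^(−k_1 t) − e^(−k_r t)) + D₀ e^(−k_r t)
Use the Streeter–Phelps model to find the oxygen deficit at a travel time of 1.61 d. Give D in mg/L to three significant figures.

D ≈ 2.17 mg/L

k_1 L₀/(k_r−k_1) = 0.253×24.4/(2.07−0.253) = 6.173/1.817 = 3.397 mg/L.
e^(−k_1 t) = e^(−0.253×1.610) = 0.6654; e^(−k_r t) = e^(−2.07×1.610) = 0.03570.
D = 3.397 × (0.6654 − 0.03570) + 0.891 × 0.03570 = 2.139 + 0.03181 = 2.171 mg/L.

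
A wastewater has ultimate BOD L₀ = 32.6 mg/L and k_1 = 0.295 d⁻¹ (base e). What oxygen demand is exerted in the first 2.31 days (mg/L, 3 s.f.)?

y_t = L₀(1 − e^(−k_1 t)) = 32.6 × (1 − e^(−0.295×2.31))
= 32.6 × (1 − 0.5059) = 32.6 × 0.4941 = 16.11 mg/L.

y ≈ 16.1 mg/L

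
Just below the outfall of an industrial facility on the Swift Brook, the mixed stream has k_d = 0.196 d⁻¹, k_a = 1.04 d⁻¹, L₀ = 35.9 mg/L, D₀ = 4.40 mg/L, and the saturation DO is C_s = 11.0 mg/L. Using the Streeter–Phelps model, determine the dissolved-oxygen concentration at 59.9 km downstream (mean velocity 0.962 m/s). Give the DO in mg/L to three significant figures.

Travel time t = x/v = 59.9 km / (0.962 m/s) = 59900 m / 0.962 m/s = 62270 s = 0.7207 d.
k_d L₀/(k_a−k_d) = 0.196×35.9/(1.04−0.196) = 7.036/0.8440 = 8.337 mg/L.
e^(−k_d t) = e^(−0.196×0.7207) = 0.8683; e^(−k_a t) = e^(−1.04×0.7207) = 0.4726.
D = 8.337 × (0.8683 − 0.4726) + 4.40 × 0.4726 = 3.299 + 2.079 = 5.378 mg/L.
DO = C_s − D = 11.0 − 5.378 = 5.622 mg/L.

DO ≈ 5.62 mg/L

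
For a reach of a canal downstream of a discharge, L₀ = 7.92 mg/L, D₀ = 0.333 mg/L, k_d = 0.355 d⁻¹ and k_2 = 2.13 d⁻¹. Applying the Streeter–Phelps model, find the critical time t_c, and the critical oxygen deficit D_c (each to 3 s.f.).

t_c ≈ 0.876 d; D_c ≈ 0.967 mg/L

At the critical point dD/dt = 0, so k_d L₀ e^(−k_d t) = k_2 D. Substituting D(t) from the Streeter–Phelps equation and solving for t gives
t_c = ln[(k_2/k_d)(1 − D₀(k_2−k_d)/(k_d L₀))] / (k_2−k_d).
Here k_2−k_d = 1.775 d⁻¹ and 1 − D₀(k_2−k_d)/(k_d L₀) = 1 − 0.333×1.775/(0.355×7.92) = 0.7898, so
t_c = ln(6.000 × 0.7898) / 1.775 = 1.556 / 1.775 = 0.8765 d.
L(t_c) = L₀ e^(−k_d t_c) = 7.92 × 0.7326 = 5.802 mg/L, and at the critical point k_2 D_c = k_d L, so D_c = (0.355/2.13) × 5.802 = 0.9670 mg/L.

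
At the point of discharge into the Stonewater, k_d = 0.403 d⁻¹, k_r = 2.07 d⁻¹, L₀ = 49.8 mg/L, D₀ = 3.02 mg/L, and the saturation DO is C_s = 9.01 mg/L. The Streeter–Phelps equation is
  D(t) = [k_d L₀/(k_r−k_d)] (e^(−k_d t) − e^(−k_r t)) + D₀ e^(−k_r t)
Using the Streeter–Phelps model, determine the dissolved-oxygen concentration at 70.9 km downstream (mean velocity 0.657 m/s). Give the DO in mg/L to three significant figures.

Travel time t = x/v = 70.9 km / (0.657 m/s) = 70900 m / 0.657 m/s = 107900 s = 1.249 d.
k_d L₀/(k_r−k_d) = 0.403×49.8/(2.07−0.403) = 20.07/1.667 = 12.04 mg/L.
e^(−k_d t) = e^(−0.403×1.249) = 0.6045; e^(−k_r t) = e^(−2.07×1.249) = 0.07536.
D = 12.04 × (0.6045 − 0.07536) + 3.02 × 0.07536 = 6.370 + 0.2276 = 6.598 mg/L.
DO = C_s − D = 9.01 − 6.598 = 2.412 mg/L.

DO ≈ 2.41 mg/L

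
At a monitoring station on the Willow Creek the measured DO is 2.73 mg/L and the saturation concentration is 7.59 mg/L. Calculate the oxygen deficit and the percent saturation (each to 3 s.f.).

D ≈ 4.86 mg/L; 36.0 % saturation

D = C_s − C = 7.59 − 2.73 = 4.86 mg/L.
% saturation = 2.73/7.59 × 100 = 36.0 %.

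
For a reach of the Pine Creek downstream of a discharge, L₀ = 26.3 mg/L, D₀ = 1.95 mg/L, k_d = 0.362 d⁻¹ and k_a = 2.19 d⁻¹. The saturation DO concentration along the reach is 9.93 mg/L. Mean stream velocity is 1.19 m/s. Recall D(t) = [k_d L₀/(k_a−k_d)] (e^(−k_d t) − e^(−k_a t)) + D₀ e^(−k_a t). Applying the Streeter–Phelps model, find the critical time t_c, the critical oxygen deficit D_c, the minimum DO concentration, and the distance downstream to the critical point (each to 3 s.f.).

With k_a/k_d = 6.050 and 1 − D₀(k_a−k_d)/(k_d L₀) = 0.6256,
t_c = ln(6.050 × 0.6256) / (2.19 − 0.362) = ln(3.785) / 1.828 = 1.331/1.828 = 0.7281 d.
D_c = (k_d/k_a) L₀ e^(−k_d t_c) = (0.362/2.19) × 26.3 × e^(−0.362×0.7281) = 0.1653 × 26.3 × 0.7683 = 3.340 mg/L.
Minimum DO = C_s − D_c = 9.93 − 3.340 = 6.590 mg/L.
x_c = v t_c = 1.19 m/s × 0.7281 d × 86400 s/d = 74860 m ≈ 74.9 km.

t_c ≈ 0.728 d; D_c ≈ 3.34 mg/L; min DO ≈ 6.59 mg/L; x_c ≈ 74.9 km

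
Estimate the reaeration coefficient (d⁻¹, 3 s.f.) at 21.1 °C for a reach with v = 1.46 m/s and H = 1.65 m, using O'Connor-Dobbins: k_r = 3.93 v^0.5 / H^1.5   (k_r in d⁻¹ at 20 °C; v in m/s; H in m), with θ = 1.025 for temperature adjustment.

k_r(20) = 3.93 × 1.46^0.5 / 1.65^1.5 = 3.93 × 1.208 / 2.119 = 2.240 d⁻¹.
k_r(21.1) = 2.240 × 1.025^(21.1−20) = 2.240 × 1.028 = 2.302 d⁻¹.

k_r ≈ 2.30 d⁻¹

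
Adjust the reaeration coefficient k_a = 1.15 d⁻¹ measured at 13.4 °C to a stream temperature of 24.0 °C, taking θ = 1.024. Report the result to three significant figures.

k_a(T₂) = k_a(T₁) · θ^(T₂−T₁) = 1.15 × 1.024^(24.0−13.4)
= 1.15 × 1.024^10.6 = 1.15 × 1.286 = 1.479 d⁻¹.

k_a ≈ 1.48 d⁻¹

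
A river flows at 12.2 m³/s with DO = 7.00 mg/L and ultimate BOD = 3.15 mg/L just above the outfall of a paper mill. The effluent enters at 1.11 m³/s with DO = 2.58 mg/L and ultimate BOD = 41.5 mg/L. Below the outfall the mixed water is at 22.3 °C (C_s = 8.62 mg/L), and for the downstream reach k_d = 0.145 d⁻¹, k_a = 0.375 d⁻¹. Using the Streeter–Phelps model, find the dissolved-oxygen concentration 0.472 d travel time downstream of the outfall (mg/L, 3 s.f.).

Mixed DO = (12.2×7.00 + 1.11×2.58)/(12.2+1.11) = 88.26/13.31 = 6.631 mg/L.
Mixed L₀ = (12.2×3.15 + 1.11×41.5)/(13.31) = 84.50/13.31 = 6.348 mg/L.
Initial deficit D₀ = C_s − DO₀ = 8.62 − 6.631 = 1.989 mg/L.
D(0.472) = [0.145×6.348/(0.375−0.145)](e^(−0.145×0.472) − e^(−0.375×0.472)) + 1.989 e^(−0.375×0.472)
= 4.002 × (0.9338 − 0.8378) + 1.989 × 0.8378 = 2.051 mg/L.
DO = 8.62 − 2.051 = 6.569 mg/L.

DO ≈ 6.57 mg/L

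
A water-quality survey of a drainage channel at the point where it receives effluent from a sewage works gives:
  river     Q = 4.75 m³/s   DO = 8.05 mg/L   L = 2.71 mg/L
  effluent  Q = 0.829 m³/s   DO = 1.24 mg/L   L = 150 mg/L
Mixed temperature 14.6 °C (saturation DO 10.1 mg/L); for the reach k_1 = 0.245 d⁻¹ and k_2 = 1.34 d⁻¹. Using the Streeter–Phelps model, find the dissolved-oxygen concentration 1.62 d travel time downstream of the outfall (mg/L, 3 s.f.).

DO ≈ 6.68 mg/L

Mixed DO = (4.75×8.05 + 0.829×1.24)/(4.75+0.829) = 39.27/5.579 = 7.038 mg/L.
Mixed L₀ = (4.75×2.71 + 0.829×150)/(5.579) = 137.2/5.579 = 24.60 mg/L.
Initial deficit D₀ = C_s − DO₀ = 10.1 − 7.038 = 3.062 mg/L.
D(1.62) = [0.245×24.60/(1.34−0.245)](e^(−0.245×1.62) − e^(−1.34×1.62)) + 3.062 e^(−1.34×1.62)
= 5.503 × (0.6724 − 0.1141) + 3.062 × 0.1141 = 3.422 mg/L.
DO = 10.1 − 3.422 = 6.678 mg/L.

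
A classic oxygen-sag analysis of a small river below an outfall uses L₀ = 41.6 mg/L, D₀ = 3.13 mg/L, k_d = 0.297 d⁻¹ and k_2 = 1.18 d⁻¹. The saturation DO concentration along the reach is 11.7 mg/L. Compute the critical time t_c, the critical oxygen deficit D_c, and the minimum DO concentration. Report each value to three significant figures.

At the critical point dD/dt = 0, so k_d L₀ e^(−k_d t) = k_2 D. Substituting D(t) from the Streeter–Phelps equation and solving for t gives
t_c = ln[(k_2/k_d)(1 − D₀(k_2−k_d)/(k_d L₀))] / (k_2−k_d).
Here k_2−k_d = 0.8830 d⁻¹ and 1 − D₀(k_2−k_d)/(k_d L₀) = 1 − 3.13×0.8830/(0.297×41.6) = 0.7763, so
t_c = ln(3.973 × 0.7763) / 0.8830 = 1.126 / 0.8830 = 1.276 d.
D_c = (k_d/k_2) L₀ e^(−k_d t_c) = (0.297/1.18) × 41.6 × e^(−0.297×1.276) = 0.2517 × 41.6 × 0.6847 = 7.169 mg/L.
Minimum DO = C_s − D_c = 11.7 − 7.169 = 4.531 mg/L.

t_c ≈ 1.28 d; D_c ≈ 7.17 mg/L; min DO ≈ 4.53 mg/L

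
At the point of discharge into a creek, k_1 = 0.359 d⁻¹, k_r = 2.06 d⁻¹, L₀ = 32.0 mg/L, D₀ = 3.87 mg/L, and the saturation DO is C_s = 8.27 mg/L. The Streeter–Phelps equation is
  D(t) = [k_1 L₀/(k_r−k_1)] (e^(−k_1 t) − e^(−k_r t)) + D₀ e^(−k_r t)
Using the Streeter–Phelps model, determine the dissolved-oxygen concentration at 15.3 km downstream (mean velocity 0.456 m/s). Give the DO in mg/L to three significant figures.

Travel time t = x/v = 15.3 km / (0.456 m/s) = 15300 m / 0.456 m/s = 33550 s = 0.3883 d.
k_1 L₀/(k_r−k_1) = 0.359×32.0/(2.06−0.359) = 11.49/1.701 = 6.754 mg/L.
e^(−k_1 t) = e^(−0.359×0.3883) = 0.8699; e^(−k_r t) = e^(−2.06×0.3883) = 0.4493.
D = 6.754 × (0.8699 − 0.4493) + 3.87 × 0.4493 = 2.840 + 1.739 = 4.579 mg/L.
DO = C_s − D = 8.27 − 4.579 = 3.691 mg/L.

DO ≈ 3.69 mg/L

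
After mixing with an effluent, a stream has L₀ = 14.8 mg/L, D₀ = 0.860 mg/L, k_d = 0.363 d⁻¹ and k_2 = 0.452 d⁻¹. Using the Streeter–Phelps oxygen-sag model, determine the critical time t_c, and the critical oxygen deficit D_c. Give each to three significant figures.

t_c ≈ 2.30 d; D_c ≈ 5.15 mg/L

t_c = [1/(k_2−k_d)] ln[(k_2/k_d)(1 − D₀(k_2−k_d)/(k_d L₀))]
= [1/(0.452−0.363)] ln[(0.452/0.363)(1 − 0.860×0.08900/(0.363×14.8))]
= (1/0.08900) ln[1.245 × 0.9858] = 11.24 × ln(1.227) = 11.24 × 0.2049 = 2.303 d.
L(t_c) = L₀ e^(−k_d t_c) = 14.8 × 0.4335 = 6.416 mg/L, and at the critical point k_2 D_c = k_d L, so D_c = (0.363/0.452) × 6.416 = 5.153 mg/L.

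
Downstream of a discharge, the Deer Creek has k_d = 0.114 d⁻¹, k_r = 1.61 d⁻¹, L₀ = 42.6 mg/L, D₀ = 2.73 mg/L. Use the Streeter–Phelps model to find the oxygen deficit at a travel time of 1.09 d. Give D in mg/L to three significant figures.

k_d L₀/(k_r−k_d) = 0.114×42.6/(1.61−0.114) = 4.856/1.496 = 3.246 mg/L.
e^(−k_d t) = e^(−0.114×1.090) = 0.8832; e^(−k_r t) = e^(−1.61×1.090) = 0.1729.
D = 3.246 × (0.8832 − 0.1729) + 2.73 × 0.1729 = 2.306 + 0.4721 = 2.778 mg/L.

D ≈ 2.78 mg/L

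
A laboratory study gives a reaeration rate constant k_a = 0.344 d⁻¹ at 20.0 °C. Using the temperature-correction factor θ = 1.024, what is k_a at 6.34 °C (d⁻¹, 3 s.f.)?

k_a(T₂) = k_a(T₁) · θ^(T₂−T₁) = 0.344 × 1.024^(6.34−20.0)
= 0.344 × 1.024^-13.7 = 0.344 × 0.7233 = 0.2488 d⁻¹.

k_a ≈ 0.249 d⁻¹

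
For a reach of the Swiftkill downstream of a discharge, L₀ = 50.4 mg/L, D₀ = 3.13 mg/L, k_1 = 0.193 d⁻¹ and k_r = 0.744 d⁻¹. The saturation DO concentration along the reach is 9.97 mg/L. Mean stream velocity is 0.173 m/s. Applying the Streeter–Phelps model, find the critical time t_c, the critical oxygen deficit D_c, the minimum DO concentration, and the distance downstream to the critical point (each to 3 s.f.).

t_c ≈ 2.09 d; D_c ≈ 8.73 mg/L; min DO ≈ 1.24 mg/L; x_c ≈ 31.3 km

t_c = [1/(k_r−k_1)] ln[(k_r/k_1)(1 − D₀(k_r−k_1)/(k_1 L₀))]
= [1/(0.744−0.193)] ln[(0.744/0.193)(1 − 3.13×0.5510/(0.193×50.4))]
= (1/0.5510) ln[3.855 × 0.8227] = 1.815 × ln(3.171) = 1.815 × 1.154 = 2.095 d.
D_c = (k_1/k_r) L₀ e^(−k_1 t_c) = (0.193/0.744) × 50.4 × e^(−0.193×2.095) = 0.2594 × 50.4 × 0.6675 = 8.726 mg/L.
Minimum DO = C_s − D_c = 9.97 − 8.726 = 1.244 mg/L.
x_c = v t_c = 0.173 m/s × 2.095 d × 86400 s/d = 31310 m ≈ 31.3 km.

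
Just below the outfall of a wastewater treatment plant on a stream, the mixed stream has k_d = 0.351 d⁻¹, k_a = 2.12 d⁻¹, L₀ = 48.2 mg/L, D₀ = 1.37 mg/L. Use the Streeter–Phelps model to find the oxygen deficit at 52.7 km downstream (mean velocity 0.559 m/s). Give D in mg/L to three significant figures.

D ≈ 5.71 mg/L

Travel time t = x/v = 52.7 km / (0.559 m/s) = 52700 m / 0.559 m/s = 94280 s = 1.091 d.
k_d L₀/(k_a−k_d) = 0.351×48.2/(2.12−0.351) = 16.92/1.769 = 9.564 mg/L.
e^(−k_d t) = e^(−0.351×1.091) = 0.6818; e^(−k_a t) = e^(−2.12×1.091) = 0.09894.
D = 9.564 × (0.6818 − 0.09894) + 1.37 × 0.09894 = 5.574 + 0.1355 = 5.710 mg/L.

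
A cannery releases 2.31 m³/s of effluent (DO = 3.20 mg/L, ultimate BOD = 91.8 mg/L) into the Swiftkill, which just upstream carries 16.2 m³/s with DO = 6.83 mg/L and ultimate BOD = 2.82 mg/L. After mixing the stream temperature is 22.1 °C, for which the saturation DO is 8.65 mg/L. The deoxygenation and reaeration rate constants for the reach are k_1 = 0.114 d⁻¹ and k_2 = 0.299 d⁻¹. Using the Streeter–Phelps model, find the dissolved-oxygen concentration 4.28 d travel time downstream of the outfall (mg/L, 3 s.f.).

DO ≈ 5.14 mg/L

Mixed DO = (16.2×6.83 + 2.31×3.20)/(16.2+2.31) = 118.0/18.51 = 6.377 mg/L.
Mixed L₀ = (16.2×2.82 + 2.31×91.8)/(18.51) = 257.7/18.51 = 13.92 mg/L.
Initial deficit D₀ = C_s − DO₀ = 8.65 − 6.377 = 2.273 mg/L.
D(4.28) = [0.114×13.92/(0.299−0.114)](e^(−0.114×4.28) − e^(−0.299×4.28)) + 2.273 e^(−0.299×4.28)
= 8.580 × (0.6139 − 0.2781) + 2.273 × 0.2781 = 3.513 mg/L.
DO = 8.65 − 3.513 = 5.137 mg/L.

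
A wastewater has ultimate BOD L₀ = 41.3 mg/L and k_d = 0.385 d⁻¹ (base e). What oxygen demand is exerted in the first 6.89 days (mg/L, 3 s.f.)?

y_t = L₀(1 − e^(−k_d t)) = 41.3 × (1 − e^(−0.385×6.89))
= 41.3 × (1 − 0.07046) = 41.3 × 0.9295 = 38.39 mg/L.

y ≈ 38.4 mg/L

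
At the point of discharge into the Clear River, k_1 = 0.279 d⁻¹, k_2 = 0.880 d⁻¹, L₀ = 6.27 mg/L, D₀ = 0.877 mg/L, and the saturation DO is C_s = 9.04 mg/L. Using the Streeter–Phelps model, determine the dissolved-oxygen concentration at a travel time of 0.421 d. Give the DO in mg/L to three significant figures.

DO ≈ 7.86 mg/L

k_1 L₀/(k_2−k_1) = 0.279×6.27/(0.880−0.279) = 1.749/0.6010 = 2.911 mg/L.
e^(−k_1 t) = e^(−0.279×0.4210) = 0.8892; e^(−k_2 t) = e^(−0.880×0.4210) = 0.6904.
D = 2.911 × (0.8892 − 0.6904) + 0.877 × 0.6904 = 0.5786 + 0.6055 = 1.184 mg/L.
DO = C_s − D = 9.04 − 1.184 = 7.856 mg/L.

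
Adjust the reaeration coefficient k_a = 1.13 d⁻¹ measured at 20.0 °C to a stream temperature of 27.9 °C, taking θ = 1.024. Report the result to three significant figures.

k_a ≈ 1.36 d⁻¹

k_a(T₂) = k_a(T₁) · θ^(T₂−T₁) = 1.13 × 1.024^(27.9−20.0)
= 1.13 × 1.024^7.90 = 1.13 × 1.206 = 1.363 d⁻¹.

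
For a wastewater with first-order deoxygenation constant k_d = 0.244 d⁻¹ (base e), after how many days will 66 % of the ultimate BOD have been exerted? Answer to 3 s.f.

y/L₀ = 1 − e^(−k_d t) = 0.66 ⇒ e^(−k_d t) = 0.340
t = −ln(0.340) / 0.244 = 1.079 / 0.244 = 4.421 d.

t ≈ 4.42 d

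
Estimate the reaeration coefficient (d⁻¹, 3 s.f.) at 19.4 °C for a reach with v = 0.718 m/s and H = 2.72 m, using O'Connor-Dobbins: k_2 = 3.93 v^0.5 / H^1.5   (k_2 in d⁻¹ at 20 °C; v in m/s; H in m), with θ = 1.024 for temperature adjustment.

k_2 ≈ 0.732 d⁻¹

k_2(20) = 3.93 × 0.718^0.5 / 2.72^1.5 = 3.93 × 0.8473 / 4.486 = 0.7423 d⁻¹.
k_2(19.4) = 0.7423 × 1.024^(19.4−20) = 0.7423 × 0.9859 = 0.7318 d⁻¹.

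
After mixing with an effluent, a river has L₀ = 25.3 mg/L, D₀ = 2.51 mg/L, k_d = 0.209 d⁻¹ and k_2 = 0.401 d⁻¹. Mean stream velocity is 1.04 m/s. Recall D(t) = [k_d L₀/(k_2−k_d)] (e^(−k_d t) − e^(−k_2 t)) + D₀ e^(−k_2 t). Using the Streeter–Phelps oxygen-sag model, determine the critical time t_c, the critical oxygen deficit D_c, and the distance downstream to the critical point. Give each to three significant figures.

t_c ≈ 2.90 d; D_c ≈ 7.20 mg/L; x_c ≈ 260 km

At the critical point dD/dt = 0, so k_d L₀ e^(−k_d t) = k_2 D. Substituting D(t) from the Streeter–Phelps equation and solving for t gives
t_c = ln[(k_2/k_d)(1 − D₀(k_2−k_d)/(k_d L₀))] / (k_2−k_d).
Here k_2−k_d = 0.1920 d⁻¹ and 1 − D₀(k_2−k_d)/(k_d L₀) = 1 − 2.51×0.1920/(0.209×25.3) = 0.9089, so
t_c = ln(1.919 × 0.9089) / 0.1920 = 0.5561 / 0.1920 = 2.896 d.
L(t_c) = L₀ e^(−k_d t_c) = 25.3 × 0.5459 = 13.81 mg/L, and at the critical point k_2 D_c = k_d L, so D_c = (0.209/0.401) × 13.81 = 7.199 mg/L.
x_c = v t_c = 1.04 m/s × 2.896 d × 86400 s/d = 260200 m ≈ 260 km.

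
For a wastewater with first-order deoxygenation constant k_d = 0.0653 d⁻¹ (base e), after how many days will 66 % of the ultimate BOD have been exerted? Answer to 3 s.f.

t ≈ 16.5 d

y/L₀ = 1 − e^(−k_d t) = 0.66 ⇒ e^(−k_d t) = 0.340
t = −ln(0.340) / 0.0653 = 1.079 / 0.0653 = 16.52 d.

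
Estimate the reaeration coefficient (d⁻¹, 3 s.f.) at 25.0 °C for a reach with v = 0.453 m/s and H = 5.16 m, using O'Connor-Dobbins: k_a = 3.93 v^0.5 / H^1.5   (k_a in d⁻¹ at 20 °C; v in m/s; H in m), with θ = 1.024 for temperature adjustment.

k_a ≈ 0.254 d⁻¹

k_a(20) = 3.93 × 0.453^0.5 / 5.16^1.5 = 3.93 × 0.6731 / 11.72 = 0.2257 d⁻¹.
k_a(25.0) = 0.2257 × 1.024^(25.0−20) = 0.2257 × 1.126 = 0.2541 d⁻¹.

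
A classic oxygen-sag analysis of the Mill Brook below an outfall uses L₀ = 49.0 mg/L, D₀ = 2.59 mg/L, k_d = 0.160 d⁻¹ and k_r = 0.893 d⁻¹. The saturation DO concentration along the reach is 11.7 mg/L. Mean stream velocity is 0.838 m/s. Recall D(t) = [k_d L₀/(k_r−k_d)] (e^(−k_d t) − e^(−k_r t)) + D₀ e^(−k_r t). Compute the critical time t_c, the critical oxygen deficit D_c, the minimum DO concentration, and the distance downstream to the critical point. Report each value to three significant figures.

At the critical point dD/dt = 0, so k_d L₀ e^(−k_d t) = k_r D. Substituting D(t) from the Streeter–Phelps equation and solving for t gives
t_c = ln[(k_r/k_d)(1 − D₀(k_r−k_d)/(k_d L₀))] / (k_r−k_d).
Here k_r−k_d = 0.7330 d⁻¹ and 1 − D₀(k_r−k_d)/(k_d L₀) = 1 − 2.59×0.7330/(0.160×49.0) = 0.7578, so
t_c = ln(5.581 × 0.7578) / 0.7330 = 1.442 / 0.7330 = 1.967 d.
L(t_c) = L₀ e^(−k_d t_c) = 49.0 × 0.7299 = 35.77 mg/L, and at the critical point k_r D_c = k_d L, so D_c = (0.160/0.893) × 35.77 = 6.408 mg/L.
Minimum DO = C_s − D_c = 11.7 − 6.408 = 5.292 mg/L.
x_c = v t_c = 0.838 m/s × 1.967 d × 86400 s/d = 142400 m ≈ 142 km.

t_c ≈ 1.97 d; D_c ≈ 6.41 mg/L; min DO ≈ 5.29 mg/L; x_c ≈ 142 km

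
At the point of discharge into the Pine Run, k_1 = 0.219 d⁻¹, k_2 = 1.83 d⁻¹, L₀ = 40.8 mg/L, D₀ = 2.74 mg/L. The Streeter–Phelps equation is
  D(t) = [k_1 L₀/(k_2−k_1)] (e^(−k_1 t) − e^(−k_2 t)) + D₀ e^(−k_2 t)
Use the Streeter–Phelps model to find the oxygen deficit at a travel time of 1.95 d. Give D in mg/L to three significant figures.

k_1 L₀/(k_2−k_1) = 0.219×40.8/(1.83−0.219) = 8.935/1.611 = 5.546 mg/L.
e^(−k_1 t) = e^(−0.219×1.950) = 0.6524; e^(−k_2 t) = e^(−1.83×1.950) = 0.02820.
D = 5.546 × (0.6524 − 0.02820) + 2.74 × 0.02820 = 3.462 + 0.07726 = 3.539 mg/L.

D ≈ 3.54 mg/L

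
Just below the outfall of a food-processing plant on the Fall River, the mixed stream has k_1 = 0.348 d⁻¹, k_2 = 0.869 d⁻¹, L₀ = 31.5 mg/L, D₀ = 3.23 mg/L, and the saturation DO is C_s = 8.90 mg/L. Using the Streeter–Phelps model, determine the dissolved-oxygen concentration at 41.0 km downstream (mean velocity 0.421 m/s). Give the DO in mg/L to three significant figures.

Travel time t = x/v = 41.0 km / (0.421 m/s) = 41000 m / 0.421 m/s = 97390 s = 1.127 d.
k_1 L₀/(k_2−k_1) = 0.348×31.5/(0.869−0.348) = 10.96/0.5210 = 21.04 mg/L.
e^(−k_1 t) = e^(−0.348×1.127) = 0.6755; e^(−k_2 t) = e^(−0.869×1.127) = 0.3755.
D = 21.04 × (0.6755 − 0.3755) + 3.23 × 0.3755 = 6.313 + 1.213 = 7.526 mg/L.
DO = C_s − D = 8.90 − 7.526 = 1.374 mg/L.

DO ≈ 1.37 mg/L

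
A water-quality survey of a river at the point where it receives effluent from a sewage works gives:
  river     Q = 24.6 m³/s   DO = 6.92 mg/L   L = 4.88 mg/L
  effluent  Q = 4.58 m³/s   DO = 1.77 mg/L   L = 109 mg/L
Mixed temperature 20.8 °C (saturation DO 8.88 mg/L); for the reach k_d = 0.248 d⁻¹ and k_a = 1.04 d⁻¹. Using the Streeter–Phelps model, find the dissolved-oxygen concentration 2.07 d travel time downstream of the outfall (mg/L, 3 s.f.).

DO ≈ 5.35 mg/L

Mixed DO = (24.6×6.92 + 4.58×1.77)/(24.6+4.58) = 178.3/29.18 = 6.112 mg/L.
Mixed L₀ = (24.6×4.88 + 4.58×109)/(29.18) = 619.3/29.18 = 21.22 mg/L.
Initial deficit D₀ = C_s − DO₀ = 8.88 − 6.112 = 2.768 mg/L.
D(2.07) = [0.248×21.22/(1.04−0.248)](e^(−0.248×2.07) − e^(−1.04×2.07)) + 2.768 e^(−1.04×2.07)
= 6.645 × (0.5985 − 0.1162) + 2.768 × 0.1162 = 3.527 mg/L.
DO = 8.88 − 3.527 = 5.353 mg/L.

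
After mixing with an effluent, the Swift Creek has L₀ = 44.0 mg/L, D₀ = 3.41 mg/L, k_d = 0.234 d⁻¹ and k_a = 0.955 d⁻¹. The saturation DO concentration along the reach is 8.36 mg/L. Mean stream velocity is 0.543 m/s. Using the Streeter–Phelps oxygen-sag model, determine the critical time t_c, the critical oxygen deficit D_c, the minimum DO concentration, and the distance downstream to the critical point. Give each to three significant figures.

t_c ≈ 1.57 d; D_c ≈ 7.46 mg/L; min DO ≈ 0.897 mg/L; x_c ≈ 73.8 km

At the critical point dD/dt = 0, so k_d L₀ e^(−k_d t) = k_a D. Substituting D(t) from the Streeter–Phelps equation and solving for t gives
t_c = ln[(k_a/k_d)(1 − D₀(k_a−k_d)/(k_d L₀))] / (k_a−k_d).
Here k_a−k_d = 0.7210 d⁻¹ and 1 − D₀(k_a−k_d)/(k_d L₀) = 1 − 3.41×0.7210/(0.234×44.0) = 0.7612, so
t_c = ln(4.081 × 0.7612) / 0.7210 = 1.134 / 0.7210 = 1.572 d.
L(t_c) = L₀ e^(−k_d t_c) = 44.0 × 0.6922 = 30.46 mg/L, and at the critical point k_a D_c = k_d L, so D_c = (0.234/0.955) × 30.46 = 7.463 mg/L.
Minimum DO = C_s − D_c = 8.36 − 7.463 = 0.8974 mg/L.
x_c = v t_c = 0.543 m/s × 1.572 d × 86400 s/d = 73760 m ≈ 73.8 km.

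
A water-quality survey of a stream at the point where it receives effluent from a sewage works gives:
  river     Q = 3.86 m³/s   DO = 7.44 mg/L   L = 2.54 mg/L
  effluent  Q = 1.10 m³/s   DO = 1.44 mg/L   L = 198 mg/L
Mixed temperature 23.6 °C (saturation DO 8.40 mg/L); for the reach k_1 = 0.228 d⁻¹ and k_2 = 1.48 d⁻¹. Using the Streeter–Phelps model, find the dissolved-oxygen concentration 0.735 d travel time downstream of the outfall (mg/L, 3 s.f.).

DO ≈ 3.38 mg/L

Mixed DO = (3.86×7.44 + 1.10×1.44)/(3.86+1.10) = 30.30/4.960 = 6.109 mg/L.
Mixed L₀ = (3.86×2.54 + 1.10×198)/(4.960) = 227.6/4.960 = 45.89 mg/L.
Initial deficit D₀ = C_s − DO₀ = 8.40 − 6.109 = 2.291 mg/L.
D(0.735) = [0.228×45.89/(1.48−0.228)](e^(−0.228×0.735) − e^(−1.48×0.735)) + 2.291 e^(−1.48×0.735)
= 8.357 × (0.8457 − 0.3370) + 2.291 × 0.3370 = 5.023 mg/L.
DO = 8.40 − 5.023 = 3.377 mg/L.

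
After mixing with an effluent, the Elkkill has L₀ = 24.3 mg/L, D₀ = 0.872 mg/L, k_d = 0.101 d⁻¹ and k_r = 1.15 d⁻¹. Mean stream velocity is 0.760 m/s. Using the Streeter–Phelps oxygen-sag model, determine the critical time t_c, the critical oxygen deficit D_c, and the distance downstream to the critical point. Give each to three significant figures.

t_c = [1/(k_r−k_d)] ln[(k_r/k_d)(1 − D₀(k_r−k_d)/(k_d L₀))]
= [1/(1.15−0.101)] ln[(1.15/0.101)(1 − 0.872×1.049/(0.101×24.3))]
= (1/1.049) ln[11.39 × 0.6273] = 0.9533 × ln(7.142) = 0.9533 × 1.966 = 1.874 d.
D_c = (k_d/k_r) L₀ e^(−k_d t_c) = (0.101/1.15) × 24.3 × e^(−0.101×1.874) = 0.08783 × 24.3 × 0.8275 = 1.766 mg/L.
x_c = v t_c = 0.760 m/s × 1.874 d × 86400 s/d = 123100 m ≈ 123 km.

t_c ≈ 1.87 d; D_c ≈ 1.77 mg/L; x_c ≈ 123 km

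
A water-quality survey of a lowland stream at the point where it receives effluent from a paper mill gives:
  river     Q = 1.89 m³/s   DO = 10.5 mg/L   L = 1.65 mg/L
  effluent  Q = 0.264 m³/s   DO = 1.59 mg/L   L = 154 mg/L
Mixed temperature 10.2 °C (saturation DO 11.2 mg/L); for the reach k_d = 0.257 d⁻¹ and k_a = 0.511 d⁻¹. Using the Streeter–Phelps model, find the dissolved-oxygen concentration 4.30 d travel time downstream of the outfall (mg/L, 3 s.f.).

DO ≈ 6.48 mg/L

Mixed DO = (1.89×10.5 + 0.264×1.59)/(1.89+0.264) = 20.26/2.154 = 9.408 mg/L.
Mixed L₀ = (1.89×1.65 + 0.264×154)/(2.154) = 43.77/2.154 = 20.32 mg/L.
Initial deficit D₀ = C_s − DO₀ = 11.2 − 9.408 = 1.792 mg/L.
D(4.30) = [0.257×20.32/(0.511−0.257)](e^(−0.257×4.30) − e^(−0.511×4.30)) + 1.792 e^(−0.511×4.30)
= 20.56 × (0.3312 − 0.1111) + 1.792 × 0.1111 = 4.724 mg/L.
DO = 11.2 − 4.724 = 6.476 mg/L.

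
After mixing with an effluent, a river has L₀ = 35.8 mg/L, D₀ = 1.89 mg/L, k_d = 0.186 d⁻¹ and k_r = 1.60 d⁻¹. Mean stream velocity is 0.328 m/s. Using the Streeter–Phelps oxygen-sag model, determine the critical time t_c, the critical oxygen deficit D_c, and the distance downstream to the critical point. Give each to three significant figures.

t_c ≈ 1.16 d; D_c ≈ 3.35 mg/L; x_c ≈ 32.8 km

t_c = [1/(k_r−k_d)] ln[(k_r/k_d)(1 − D₀(k_r−k_d)/(k_d L₀))]
= [1/(1.60−0.186)] ln[(1.60/0.186)(1 − 1.89×1.414/(0.186×35.8))]
= (1/1.414) ln[8.602 × 0.5987] = 0.7072 × ln(5.150) = 0.7072 × 1.639 = 1.159 d.
L(t_c) = L₀ e^(−k_d t_c) = 35.8 × 0.8061 = 28.86 mg/L, and at the critical point k_r D_c = k_d L, so D_c = (0.186/1.60) × 28.86 = 3.355 mg/L.
x_c = v t_c = 0.328 m/s × 1.159 d × 86400 s/d = 32850 m ≈ 32.8 km.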